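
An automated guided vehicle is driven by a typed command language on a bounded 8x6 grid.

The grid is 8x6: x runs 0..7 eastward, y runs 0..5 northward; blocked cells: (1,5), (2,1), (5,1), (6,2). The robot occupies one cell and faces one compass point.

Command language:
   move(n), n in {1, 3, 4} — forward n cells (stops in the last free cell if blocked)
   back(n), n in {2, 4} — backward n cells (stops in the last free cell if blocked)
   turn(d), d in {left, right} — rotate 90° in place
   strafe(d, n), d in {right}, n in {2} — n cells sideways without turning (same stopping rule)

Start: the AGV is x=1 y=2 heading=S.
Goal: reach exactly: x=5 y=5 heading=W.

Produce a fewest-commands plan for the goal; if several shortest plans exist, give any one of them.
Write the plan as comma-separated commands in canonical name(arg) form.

turn(right), back(4), strafe(right, 2), strafe(right, 2)

start: x=1 y=2 heading=S
1. turn(right) → x=1 y=2 heading=W
2. back(4) → x=5 y=2 heading=W
3. strafe(right, 2) → x=5 y=4 heading=W
4. strafe(right, 2) → x=5 y=5 heading=W
no 3-step plan works, so 4 is optimal.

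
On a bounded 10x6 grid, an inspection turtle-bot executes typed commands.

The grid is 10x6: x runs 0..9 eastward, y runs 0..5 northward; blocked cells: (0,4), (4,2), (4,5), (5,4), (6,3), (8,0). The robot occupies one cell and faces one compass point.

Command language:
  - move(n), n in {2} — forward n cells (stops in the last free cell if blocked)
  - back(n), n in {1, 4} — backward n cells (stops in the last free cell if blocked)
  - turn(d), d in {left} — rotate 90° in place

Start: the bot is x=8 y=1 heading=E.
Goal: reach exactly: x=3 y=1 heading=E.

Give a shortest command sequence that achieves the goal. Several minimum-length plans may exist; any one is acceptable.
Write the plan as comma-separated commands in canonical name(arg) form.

back(4), back(1)

from: x=8 y=1 heading=E
step 1 (back(4)): x=4 y=1 heading=E
step 2 (back(1)): x=3 y=1 heading=E
no 1-step plan works, so 2 is optimal.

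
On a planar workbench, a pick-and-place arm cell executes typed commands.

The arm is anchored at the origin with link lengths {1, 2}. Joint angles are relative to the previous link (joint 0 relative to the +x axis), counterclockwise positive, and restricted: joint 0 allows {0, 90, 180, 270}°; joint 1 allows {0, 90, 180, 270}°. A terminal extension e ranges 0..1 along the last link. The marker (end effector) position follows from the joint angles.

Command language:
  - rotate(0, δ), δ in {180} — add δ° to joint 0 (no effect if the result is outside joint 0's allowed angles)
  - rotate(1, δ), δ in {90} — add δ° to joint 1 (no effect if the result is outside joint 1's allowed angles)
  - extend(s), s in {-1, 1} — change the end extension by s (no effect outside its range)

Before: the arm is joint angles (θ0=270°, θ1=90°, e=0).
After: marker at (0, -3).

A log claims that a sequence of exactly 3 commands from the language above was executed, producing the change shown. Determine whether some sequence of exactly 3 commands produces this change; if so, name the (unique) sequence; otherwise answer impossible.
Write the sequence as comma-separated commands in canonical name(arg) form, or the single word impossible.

rotate(1, 90), rotate(1, 90), rotate(1, 90)

t0: joint angles (θ0=270°, θ1=90°, e=0)
1. rotate(1, 90) → joint angles (θ0=270°, θ1=180°, e=0)
2. rotate(1, 90) → joint angles (θ0=270°, θ1=270°, e=0)
3. rotate(1, 90) → joint angles (θ0=270°, θ1=0°, e=0)
no rival 3-sequence matches.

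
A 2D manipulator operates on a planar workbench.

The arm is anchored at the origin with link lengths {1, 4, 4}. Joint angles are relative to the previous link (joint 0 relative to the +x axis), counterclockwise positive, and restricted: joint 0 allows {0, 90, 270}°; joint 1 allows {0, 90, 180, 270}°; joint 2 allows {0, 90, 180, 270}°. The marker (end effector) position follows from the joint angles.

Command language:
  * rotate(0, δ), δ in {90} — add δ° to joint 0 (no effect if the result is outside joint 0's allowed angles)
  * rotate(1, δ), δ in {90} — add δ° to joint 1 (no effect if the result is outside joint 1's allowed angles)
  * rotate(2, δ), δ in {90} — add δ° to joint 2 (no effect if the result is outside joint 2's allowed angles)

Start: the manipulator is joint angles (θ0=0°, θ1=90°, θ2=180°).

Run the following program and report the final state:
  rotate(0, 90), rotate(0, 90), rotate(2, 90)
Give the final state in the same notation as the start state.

begin: joint angles (θ0=0°, θ1=90°, θ2=180°)
1. rotate(0, 90) → joint angles (θ0=90°, θ1=90°, θ2=180°)
2. rotate(0, 90) → joint angles (θ0=90°, θ1=90°, θ2=180°)
3. rotate(2, 90) → joint angles (θ0=90°, θ1=90°, θ2=270°)

joint angles (θ0=90°, θ1=90°, θ2=270°)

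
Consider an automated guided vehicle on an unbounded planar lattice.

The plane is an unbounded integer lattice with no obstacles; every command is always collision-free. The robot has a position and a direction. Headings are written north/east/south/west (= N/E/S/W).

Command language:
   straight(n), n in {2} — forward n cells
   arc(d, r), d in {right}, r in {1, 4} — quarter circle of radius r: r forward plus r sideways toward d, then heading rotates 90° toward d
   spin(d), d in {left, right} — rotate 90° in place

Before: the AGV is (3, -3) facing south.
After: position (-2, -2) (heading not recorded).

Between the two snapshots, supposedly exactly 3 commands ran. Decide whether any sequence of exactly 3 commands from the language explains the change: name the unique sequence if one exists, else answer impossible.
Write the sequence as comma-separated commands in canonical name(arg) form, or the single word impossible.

key: order matters: swapping straight(2) and arc(right, 4) lands elsewhere
t0: (3, -3) facing south
[1] after straight(2): (3, -5) facing south
[2] after arc(right, 1): (2, -6) facing west
[3] after arc(right, 4): (-2, -2) facing north
no rival 3-sequence matches.

straight(2), arc(right, 1), arc(right, 4)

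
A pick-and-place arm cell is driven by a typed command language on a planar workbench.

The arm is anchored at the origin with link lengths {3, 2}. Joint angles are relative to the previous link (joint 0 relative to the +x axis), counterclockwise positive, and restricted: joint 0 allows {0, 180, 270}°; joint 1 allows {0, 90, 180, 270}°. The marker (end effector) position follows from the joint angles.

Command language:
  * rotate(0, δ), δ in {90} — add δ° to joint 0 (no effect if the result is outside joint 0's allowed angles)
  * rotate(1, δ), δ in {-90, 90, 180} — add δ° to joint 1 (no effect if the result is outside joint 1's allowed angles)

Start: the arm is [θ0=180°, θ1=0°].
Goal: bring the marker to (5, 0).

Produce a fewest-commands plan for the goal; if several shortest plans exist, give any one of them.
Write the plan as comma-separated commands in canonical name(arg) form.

initial: [θ0=180°, θ1=0°]
1. rotate(0, 90) → [θ0=270°, θ1=0°]
2. rotate(0, 90) → [θ0=0°, θ1=0°]
nothing shorter than 2 reaches the goal.

rotate(0, 90), rotate(0, 90)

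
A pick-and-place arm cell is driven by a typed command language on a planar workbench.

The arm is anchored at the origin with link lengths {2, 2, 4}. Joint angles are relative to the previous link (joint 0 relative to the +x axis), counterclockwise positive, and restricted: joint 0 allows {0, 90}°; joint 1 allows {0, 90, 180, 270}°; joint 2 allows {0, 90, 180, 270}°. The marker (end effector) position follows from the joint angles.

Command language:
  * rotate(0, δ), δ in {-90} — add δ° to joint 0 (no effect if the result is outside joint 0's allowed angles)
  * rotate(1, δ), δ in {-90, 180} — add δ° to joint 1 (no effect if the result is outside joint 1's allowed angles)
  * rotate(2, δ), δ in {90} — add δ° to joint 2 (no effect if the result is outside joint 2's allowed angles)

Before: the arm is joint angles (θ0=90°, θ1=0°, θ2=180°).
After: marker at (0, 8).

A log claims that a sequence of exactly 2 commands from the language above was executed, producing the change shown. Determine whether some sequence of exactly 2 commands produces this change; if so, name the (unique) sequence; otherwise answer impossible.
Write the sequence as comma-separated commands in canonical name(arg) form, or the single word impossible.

rotate(2, 90), rotate(2, 90)

begin: joint angles (θ0=90°, θ1=0°, θ2=180°)
1. rotate(2, 90) → joint angles (θ0=90°, θ1=0°, θ2=270°)
2. rotate(2, 90) → joint angles (θ0=90°, θ1=0°, θ2=0°)
no other 2-command option fits: unique.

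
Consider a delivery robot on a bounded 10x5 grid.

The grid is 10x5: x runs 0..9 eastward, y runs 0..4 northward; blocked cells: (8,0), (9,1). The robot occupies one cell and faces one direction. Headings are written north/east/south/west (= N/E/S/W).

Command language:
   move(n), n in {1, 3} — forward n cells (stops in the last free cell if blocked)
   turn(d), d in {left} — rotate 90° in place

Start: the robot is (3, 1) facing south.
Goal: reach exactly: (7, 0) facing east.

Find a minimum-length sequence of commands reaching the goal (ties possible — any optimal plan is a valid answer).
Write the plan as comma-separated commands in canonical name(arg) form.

start: (3, 1) facing south
step 1 (move(3)): (3, 0) facing south
step 2 (turn(left)): (3, 0) facing east
step 3 (move(3)): (6, 0) facing east
step 4 (move(3)): (7, 0) facing east
nothing shorter than 4 reaches the goal.

move(3), turn(left), move(3), move(3)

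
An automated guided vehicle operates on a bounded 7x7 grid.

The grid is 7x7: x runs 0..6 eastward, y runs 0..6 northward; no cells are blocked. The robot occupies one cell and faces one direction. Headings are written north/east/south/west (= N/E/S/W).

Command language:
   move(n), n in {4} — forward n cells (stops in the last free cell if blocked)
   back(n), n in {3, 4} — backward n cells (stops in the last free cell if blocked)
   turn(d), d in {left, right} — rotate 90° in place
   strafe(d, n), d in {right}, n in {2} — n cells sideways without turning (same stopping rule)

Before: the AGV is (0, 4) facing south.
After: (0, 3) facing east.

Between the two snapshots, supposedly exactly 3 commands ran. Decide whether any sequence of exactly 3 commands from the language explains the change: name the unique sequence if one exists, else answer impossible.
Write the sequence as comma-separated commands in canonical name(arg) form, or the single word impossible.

key: order matters: swapping move(4) and turn(left) lands elsewhere
start: (0, 4) facing south
[1] after move(4): (0, 0) facing south
[2] after back(3): (0, 3) facing south
[3] after turn(left): (0, 3) facing east
uniquely the one of 216 3-step routes that fits.

move(4), back(3), turn(left)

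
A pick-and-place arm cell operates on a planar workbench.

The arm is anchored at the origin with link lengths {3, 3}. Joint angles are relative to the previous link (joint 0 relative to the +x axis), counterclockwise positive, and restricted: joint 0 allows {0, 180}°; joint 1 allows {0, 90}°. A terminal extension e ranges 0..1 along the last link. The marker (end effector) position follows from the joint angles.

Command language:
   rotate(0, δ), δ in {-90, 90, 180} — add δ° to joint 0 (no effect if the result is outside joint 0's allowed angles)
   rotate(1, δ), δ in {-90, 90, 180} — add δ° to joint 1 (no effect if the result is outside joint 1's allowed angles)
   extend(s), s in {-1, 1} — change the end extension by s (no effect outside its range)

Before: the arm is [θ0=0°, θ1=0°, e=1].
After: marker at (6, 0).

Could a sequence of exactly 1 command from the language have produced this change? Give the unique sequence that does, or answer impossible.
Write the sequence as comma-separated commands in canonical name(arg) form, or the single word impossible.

extend(-1)

start: [θ0=0°, θ1=0°, e=1]
t=1 extend(-1) ⇒ [θ0=0°, θ1=0°, e=0]
all 8 alternatives checked — unique.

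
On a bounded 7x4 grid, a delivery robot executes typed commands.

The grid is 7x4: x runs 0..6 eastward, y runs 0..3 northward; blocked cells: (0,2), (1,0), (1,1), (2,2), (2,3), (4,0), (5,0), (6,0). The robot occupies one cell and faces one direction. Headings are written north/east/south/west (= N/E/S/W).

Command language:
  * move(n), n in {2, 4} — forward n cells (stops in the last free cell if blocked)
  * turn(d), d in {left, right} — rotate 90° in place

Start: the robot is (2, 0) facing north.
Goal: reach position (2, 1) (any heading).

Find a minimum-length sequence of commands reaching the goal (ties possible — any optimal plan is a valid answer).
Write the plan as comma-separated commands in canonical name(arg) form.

move(2)

t0: (2, 0) facing north
step 1 (move(2)): (2, 1) facing north
shorter routes all fall short; 1 is best.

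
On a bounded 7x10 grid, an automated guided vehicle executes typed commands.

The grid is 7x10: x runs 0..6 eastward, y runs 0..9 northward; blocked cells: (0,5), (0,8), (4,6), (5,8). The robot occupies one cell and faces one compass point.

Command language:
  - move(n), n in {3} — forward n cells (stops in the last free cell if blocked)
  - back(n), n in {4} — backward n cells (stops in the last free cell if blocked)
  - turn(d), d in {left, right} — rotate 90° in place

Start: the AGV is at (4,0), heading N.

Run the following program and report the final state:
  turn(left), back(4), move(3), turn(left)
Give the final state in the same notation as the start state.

at (3,0), heading S

t0: at (4,0), heading N
t=1 turn(left) ⇒ at (4,0), heading W
t=2 back(4) ⇒ at (6,0), heading W
t=3 move(3) ⇒ at (3,0), heading W
t=4 turn(left) ⇒ at (3,0), heading S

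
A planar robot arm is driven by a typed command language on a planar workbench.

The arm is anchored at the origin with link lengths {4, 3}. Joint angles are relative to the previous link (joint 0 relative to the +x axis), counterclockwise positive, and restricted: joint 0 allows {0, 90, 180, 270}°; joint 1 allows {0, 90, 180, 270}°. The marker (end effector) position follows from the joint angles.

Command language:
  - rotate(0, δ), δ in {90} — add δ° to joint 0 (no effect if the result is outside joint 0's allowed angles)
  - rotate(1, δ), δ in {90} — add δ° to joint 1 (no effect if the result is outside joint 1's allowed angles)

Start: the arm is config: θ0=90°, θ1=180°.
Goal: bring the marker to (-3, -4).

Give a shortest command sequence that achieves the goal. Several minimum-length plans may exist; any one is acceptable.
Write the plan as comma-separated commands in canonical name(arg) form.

rotate(0, 90), rotate(0, 90), rotate(1, 90)

begin: config: θ0=90°, θ1=180°
1. rotate(0, 90) → config: θ0=180°, θ1=180°
2. rotate(0, 90) → config: θ0=270°, θ1=180°
3. rotate(1, 90) → config: θ0=270°, θ1=270°
no 2-step plan works, so 3 is optimal.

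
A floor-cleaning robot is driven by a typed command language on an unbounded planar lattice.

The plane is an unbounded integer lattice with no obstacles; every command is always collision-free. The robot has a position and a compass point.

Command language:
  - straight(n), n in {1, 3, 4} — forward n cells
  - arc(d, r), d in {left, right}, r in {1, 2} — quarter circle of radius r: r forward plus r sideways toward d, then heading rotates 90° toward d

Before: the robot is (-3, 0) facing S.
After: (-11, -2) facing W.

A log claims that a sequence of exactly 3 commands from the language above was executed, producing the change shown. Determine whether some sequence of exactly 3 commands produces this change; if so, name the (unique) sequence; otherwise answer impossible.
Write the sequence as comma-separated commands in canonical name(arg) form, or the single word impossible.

arc(right, 2), straight(3), straight(3)

key: position moved to (-11,-2) AND the heading swung to W — translation plus rotation needed
start: (-3, 0) facing S
step 1 (arc(right, 2)): (-5, -2) facing W
step 2 (straight(3)): (-8, -2) facing W
step 3 (straight(3)): (-11, -2) facing W
no rival 3-sequence matches.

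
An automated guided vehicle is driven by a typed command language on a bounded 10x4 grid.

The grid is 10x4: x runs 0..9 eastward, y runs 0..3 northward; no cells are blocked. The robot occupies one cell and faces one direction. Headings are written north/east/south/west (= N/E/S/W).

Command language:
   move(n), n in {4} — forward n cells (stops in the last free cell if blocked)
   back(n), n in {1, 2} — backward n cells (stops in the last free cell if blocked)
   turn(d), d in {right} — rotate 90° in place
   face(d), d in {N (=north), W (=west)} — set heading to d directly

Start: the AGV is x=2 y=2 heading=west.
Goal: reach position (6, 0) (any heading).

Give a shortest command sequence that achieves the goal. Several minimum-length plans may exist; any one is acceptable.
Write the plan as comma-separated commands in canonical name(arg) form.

from: x=2 y=2 heading=west
t=1 face(N) ⇒ x=2 y=2 heading=north
t=2 back(2) ⇒ x=2 y=0 heading=north
t=3 turn(right) ⇒ x=2 y=0 heading=east
t=4 move(4) ⇒ x=6 y=0 heading=east
no 3-step plan works, so 4 is optimal.

face(N), back(2), turn(right), move(4)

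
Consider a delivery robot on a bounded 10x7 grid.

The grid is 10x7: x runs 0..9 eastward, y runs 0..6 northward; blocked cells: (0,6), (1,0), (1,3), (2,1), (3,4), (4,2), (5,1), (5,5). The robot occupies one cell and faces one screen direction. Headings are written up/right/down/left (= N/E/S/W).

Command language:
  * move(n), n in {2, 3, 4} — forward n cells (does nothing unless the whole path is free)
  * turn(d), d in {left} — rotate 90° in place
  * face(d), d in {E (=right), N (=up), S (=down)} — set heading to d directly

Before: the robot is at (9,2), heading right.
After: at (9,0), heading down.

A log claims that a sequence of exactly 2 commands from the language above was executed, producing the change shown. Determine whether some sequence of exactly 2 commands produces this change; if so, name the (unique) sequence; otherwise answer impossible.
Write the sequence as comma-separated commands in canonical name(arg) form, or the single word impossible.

face(S), move(2)

key: cell and facing (now S) both changed — the 2 commands mix motion and turning
begin: at (9,2), heading right
1. face(S) → at (9,2), heading down
2. move(2) → at (9,0), heading down
no other 2-command option fits: unique.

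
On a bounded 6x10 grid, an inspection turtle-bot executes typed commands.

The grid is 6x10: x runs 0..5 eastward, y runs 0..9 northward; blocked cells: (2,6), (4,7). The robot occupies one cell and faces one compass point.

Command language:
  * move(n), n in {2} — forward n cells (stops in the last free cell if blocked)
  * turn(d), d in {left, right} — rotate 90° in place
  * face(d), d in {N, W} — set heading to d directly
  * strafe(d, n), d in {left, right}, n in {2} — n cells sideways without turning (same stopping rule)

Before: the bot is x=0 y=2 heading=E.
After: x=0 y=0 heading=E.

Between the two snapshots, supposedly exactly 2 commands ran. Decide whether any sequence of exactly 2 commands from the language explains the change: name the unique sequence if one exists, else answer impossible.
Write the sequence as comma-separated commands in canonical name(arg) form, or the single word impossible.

key: the second strafe(right, 2) runs into the grid edge before its full distance
from: x=0 y=2 heading=E
[1] after strafe(right, 2): x=0 y=0 heading=E
[2] after strafe(right, 2): x=0 y=0 heading=E
uniquely the one of 49 2-step routes that fits.

strafe(right, 2), strafe(right, 2)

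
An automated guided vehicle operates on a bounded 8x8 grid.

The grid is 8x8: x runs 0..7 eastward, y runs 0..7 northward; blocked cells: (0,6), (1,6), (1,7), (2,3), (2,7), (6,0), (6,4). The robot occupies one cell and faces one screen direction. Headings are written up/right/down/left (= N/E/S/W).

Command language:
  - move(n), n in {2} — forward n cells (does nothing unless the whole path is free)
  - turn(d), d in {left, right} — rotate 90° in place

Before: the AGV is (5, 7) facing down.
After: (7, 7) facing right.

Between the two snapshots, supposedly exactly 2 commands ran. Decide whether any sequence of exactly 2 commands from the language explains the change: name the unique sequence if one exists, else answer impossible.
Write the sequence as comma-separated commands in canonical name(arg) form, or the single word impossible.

key: order matters: swapping turn(left) and move(2) lands elsewhere
start: (5, 7) facing down
t=1 turn(left) ⇒ (5, 7) facing right
t=2 move(2) ⇒ (7, 7) facing right
uniquely the one of 9 2-step routes that fits.

turn(left), move(2)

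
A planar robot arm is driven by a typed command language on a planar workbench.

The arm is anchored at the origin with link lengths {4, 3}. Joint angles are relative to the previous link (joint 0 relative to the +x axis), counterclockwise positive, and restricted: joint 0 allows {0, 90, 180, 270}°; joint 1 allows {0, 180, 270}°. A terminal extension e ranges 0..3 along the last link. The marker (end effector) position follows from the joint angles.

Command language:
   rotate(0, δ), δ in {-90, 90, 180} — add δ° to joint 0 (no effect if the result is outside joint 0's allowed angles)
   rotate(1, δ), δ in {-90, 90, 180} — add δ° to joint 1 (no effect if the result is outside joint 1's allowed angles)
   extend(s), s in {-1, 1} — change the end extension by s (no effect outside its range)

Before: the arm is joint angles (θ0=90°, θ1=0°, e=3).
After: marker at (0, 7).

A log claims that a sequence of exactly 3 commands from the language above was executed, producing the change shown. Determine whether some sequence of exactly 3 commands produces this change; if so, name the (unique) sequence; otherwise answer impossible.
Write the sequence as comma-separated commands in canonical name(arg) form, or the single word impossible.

initial: joint angles (θ0=90°, θ1=0°, e=3)
1. extend(-1) → joint angles (θ0=90°, θ1=0°, e=2)
2. extend(-1) → joint angles (θ0=90°, θ1=0°, e=1)
3. extend(-1) → joint angles (θ0=90°, θ1=0°, e=0)
no other 3-command option fits: unique.

extend(-1), extend(-1), extend(-1)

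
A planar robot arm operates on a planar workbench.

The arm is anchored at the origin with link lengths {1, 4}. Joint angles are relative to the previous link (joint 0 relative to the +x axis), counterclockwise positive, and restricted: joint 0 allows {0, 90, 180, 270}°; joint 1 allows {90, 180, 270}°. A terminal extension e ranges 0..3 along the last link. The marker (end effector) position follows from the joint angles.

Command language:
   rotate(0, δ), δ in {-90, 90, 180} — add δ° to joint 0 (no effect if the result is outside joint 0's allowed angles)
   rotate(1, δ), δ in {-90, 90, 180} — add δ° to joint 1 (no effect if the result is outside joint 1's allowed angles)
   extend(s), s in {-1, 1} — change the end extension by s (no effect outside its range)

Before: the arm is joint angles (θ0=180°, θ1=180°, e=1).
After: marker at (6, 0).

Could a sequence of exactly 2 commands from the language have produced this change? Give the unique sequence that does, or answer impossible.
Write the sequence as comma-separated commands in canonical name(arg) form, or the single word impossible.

extend(1), extend(1)

start: joint angles (θ0=180°, θ1=180°, e=1)
1. extend(1) → joint angles (θ0=180°, θ1=180°, e=2)
2. extend(1) → joint angles (θ0=180°, θ1=180°, e=3)
all 64 alternatives checked — unique.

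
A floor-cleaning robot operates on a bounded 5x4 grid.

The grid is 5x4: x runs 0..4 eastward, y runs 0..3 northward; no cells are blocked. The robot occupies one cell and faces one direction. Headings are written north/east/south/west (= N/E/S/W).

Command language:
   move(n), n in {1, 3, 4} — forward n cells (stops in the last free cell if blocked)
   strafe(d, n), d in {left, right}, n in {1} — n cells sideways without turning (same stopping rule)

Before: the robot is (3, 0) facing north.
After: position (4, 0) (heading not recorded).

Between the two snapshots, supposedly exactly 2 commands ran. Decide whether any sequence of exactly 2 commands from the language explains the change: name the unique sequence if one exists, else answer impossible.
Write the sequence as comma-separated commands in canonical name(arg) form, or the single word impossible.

key: the second strafe(right, 1) runs into the grid edge before its full distance
t0: (3, 0) facing north
step 1 (strafe(right, 1)): (4, 0) facing north
step 2 (strafe(right, 1)): (4, 0) facing north
no rival 2-sequence matches.

strafe(right, 1), strafe(right, 1)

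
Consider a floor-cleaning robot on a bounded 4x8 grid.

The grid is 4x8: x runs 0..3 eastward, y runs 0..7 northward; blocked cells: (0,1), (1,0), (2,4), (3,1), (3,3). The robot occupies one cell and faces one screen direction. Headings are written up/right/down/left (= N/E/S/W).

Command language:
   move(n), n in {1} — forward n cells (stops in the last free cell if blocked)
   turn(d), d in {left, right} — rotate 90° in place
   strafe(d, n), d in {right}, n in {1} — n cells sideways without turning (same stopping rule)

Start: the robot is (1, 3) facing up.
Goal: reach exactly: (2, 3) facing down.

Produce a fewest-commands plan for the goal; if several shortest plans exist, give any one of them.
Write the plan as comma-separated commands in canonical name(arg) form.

t0: (1, 3) facing up
t=1 turn(right) ⇒ (1, 3) facing right
t=2 move(1) ⇒ (2, 3) facing right
t=3 turn(right) ⇒ (2, 3) facing down
minimal: 3 command(s), checked below 3.

turn(right), move(1), turn(right)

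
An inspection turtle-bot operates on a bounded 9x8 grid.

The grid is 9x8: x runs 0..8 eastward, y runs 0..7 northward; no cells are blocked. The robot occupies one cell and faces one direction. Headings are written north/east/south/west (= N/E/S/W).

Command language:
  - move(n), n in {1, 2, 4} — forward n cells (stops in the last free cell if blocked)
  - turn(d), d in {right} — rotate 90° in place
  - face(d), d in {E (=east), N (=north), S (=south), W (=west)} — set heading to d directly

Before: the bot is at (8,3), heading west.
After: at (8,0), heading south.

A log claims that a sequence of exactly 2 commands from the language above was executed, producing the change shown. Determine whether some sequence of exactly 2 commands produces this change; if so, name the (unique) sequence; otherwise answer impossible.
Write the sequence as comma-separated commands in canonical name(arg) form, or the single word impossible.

key: move(4) runs into the grid edge before its full distance
from: at (8,3), heading west
step 1 (face(S)): at (8,3), heading south
step 2 (move(4)): at (8,0), heading south
uniquely the one of 64 2-step routes that fits.

face(S), move(4)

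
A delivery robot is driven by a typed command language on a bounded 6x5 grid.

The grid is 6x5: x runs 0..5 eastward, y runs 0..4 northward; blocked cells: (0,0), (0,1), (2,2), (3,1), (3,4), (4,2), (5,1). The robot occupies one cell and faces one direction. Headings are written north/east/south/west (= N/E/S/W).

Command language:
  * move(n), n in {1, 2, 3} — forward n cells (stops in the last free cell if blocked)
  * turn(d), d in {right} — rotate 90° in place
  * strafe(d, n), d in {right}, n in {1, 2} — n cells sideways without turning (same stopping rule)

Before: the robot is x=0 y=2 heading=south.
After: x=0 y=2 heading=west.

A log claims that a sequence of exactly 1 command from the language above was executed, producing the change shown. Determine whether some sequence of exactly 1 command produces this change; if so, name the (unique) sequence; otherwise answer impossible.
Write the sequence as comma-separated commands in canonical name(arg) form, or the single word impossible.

key: (0,2) unchanged — the single command moves nothing
from: x=0 y=2 heading=south
1. turn(right) → x=0 y=2 heading=west
all 6 alternatives checked — unique.

turn(right)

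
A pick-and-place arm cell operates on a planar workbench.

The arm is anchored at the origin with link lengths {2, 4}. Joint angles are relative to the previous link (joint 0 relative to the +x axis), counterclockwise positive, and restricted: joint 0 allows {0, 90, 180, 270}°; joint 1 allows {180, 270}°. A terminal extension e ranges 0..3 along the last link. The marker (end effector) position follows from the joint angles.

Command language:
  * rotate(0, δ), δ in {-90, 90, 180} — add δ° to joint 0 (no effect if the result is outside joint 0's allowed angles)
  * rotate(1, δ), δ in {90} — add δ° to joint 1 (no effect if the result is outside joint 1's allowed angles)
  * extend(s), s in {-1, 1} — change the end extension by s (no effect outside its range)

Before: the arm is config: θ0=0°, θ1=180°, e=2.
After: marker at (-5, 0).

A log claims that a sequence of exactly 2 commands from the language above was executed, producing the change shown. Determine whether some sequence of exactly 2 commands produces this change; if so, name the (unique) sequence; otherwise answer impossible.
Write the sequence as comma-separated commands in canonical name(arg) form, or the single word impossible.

extend(1), extend(1)

start: config: θ0=0°, θ1=180°, e=2
[1] after extend(1): config: θ0=0°, θ1=180°, e=3
[2] after extend(1): config: θ0=0°, θ1=180°, e=3
no rival 2-sequence matches.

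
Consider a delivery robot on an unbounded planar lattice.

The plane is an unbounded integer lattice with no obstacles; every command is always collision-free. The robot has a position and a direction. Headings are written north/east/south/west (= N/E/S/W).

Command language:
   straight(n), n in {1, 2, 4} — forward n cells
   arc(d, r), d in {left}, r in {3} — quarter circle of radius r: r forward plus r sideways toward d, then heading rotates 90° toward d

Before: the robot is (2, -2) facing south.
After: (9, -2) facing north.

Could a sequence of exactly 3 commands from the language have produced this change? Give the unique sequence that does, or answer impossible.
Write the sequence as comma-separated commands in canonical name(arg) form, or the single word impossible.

key: position moved to (9,-2) AND the heading swung to N — translation plus rotation needed
t0: (2, -2) facing south
t=1 arc(left, 3) ⇒ (5, -5) facing east
t=2 straight(1) ⇒ (6, -5) facing east
t=3 arc(left, 3) ⇒ (9, -2) facing north
no rival 3-sequence matches.

arc(left, 3), straight(1), arc(left, 3)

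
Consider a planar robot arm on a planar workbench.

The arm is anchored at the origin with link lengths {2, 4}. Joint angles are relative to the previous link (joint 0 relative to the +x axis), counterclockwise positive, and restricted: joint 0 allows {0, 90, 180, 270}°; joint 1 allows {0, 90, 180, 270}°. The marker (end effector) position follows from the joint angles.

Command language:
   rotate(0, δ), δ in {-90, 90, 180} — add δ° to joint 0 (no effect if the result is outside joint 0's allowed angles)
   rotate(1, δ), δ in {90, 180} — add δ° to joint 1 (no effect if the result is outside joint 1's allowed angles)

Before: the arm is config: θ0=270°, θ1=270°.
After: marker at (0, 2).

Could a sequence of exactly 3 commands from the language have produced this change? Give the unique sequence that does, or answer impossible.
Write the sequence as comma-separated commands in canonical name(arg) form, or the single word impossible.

rotate(1, 90), rotate(1, 90), rotate(1, 90)

initial: config: θ0=270°, θ1=270°
[1] after rotate(1, 90): config: θ0=270°, θ1=0°
[2] after rotate(1, 90): config: θ0=270°, θ1=90°
[3] after rotate(1, 90): config: θ0=270°, θ1=180°
uniquely the one of 125 3-step routes that fits.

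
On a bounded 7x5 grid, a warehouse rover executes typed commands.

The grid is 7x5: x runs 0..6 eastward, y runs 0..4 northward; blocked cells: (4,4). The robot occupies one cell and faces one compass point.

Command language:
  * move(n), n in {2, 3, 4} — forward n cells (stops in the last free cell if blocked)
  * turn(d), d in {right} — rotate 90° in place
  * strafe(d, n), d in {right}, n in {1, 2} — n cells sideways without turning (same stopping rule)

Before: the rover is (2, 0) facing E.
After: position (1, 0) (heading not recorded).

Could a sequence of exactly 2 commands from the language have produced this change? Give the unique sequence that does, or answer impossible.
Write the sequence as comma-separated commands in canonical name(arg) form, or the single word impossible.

turn(right), strafe(right, 1)

key: running strafe(right, 1) before turn(right) would end elsewhere — order is forced
start: (2, 0) facing E
step 1 (turn(right)): (2, 0) facing S
step 2 (strafe(right, 1)): (1, 0) facing S
no rival 2-sequence matches.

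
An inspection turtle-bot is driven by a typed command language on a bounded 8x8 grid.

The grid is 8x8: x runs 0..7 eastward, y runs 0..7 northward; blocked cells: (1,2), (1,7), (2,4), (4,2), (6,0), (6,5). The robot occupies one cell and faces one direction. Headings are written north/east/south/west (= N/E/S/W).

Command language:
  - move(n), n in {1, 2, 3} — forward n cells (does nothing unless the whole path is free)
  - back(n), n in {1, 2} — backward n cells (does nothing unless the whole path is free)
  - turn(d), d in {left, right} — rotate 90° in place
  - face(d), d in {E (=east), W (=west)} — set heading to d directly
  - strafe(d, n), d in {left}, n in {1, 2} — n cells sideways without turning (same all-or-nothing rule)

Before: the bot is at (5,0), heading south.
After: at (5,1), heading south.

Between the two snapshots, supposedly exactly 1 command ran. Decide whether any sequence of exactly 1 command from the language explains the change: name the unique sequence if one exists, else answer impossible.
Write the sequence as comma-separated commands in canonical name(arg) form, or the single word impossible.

back(1)

key: still facing S — the one step turns nothing
start: at (5,0), heading south
1. back(1) → at (5,1), heading south
no other 1-command option fits: unique.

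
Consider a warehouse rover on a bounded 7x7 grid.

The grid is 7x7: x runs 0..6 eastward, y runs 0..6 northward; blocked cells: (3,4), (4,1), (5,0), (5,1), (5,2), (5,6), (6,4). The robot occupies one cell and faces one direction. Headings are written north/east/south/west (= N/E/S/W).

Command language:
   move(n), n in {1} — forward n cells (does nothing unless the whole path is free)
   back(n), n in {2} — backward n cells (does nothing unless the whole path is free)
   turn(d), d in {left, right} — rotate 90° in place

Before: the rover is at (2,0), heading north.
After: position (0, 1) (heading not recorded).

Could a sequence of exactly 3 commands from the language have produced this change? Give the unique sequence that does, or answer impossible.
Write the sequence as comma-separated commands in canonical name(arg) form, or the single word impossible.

key: order matters: swapping move(1) and back(2) lands elsewhere
initial: at (2,0), heading north
[1] after move(1): at (2,1), heading north
[2] after turn(right): at (2,1), heading east
[3] after back(2): at (0,1), heading east
no rival 3-sequence matches.

move(1), turn(right), back(2)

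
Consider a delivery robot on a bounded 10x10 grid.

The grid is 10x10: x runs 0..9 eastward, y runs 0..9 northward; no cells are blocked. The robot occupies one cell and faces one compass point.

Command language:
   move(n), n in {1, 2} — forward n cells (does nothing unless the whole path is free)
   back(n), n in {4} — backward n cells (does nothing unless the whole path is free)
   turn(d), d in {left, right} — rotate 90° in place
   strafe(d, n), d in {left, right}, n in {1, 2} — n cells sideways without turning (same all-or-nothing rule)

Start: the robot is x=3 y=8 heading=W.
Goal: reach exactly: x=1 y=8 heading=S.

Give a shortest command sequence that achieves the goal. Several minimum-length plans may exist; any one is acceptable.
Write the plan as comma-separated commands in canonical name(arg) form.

begin: x=3 y=8 heading=W
1. move(2) → x=1 y=8 heading=W
2. turn(left) → x=1 y=8 heading=S
minimal: 2 command(s), checked below 2.

move(2), turn(left)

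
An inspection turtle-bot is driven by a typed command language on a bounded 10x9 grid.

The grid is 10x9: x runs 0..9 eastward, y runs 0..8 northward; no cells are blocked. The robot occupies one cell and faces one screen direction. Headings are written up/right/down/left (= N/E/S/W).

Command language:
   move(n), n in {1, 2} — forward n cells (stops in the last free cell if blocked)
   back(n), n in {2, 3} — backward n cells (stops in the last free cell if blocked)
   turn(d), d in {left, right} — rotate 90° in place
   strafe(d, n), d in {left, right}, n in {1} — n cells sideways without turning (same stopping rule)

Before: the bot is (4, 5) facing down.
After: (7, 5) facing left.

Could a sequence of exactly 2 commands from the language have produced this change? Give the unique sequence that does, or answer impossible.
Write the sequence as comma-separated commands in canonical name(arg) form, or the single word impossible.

turn(right), back(3)

key: cell and facing (now W) both changed — the 2 commands mix motion and turning
initial: (4, 5) facing down
t=1 turn(right) ⇒ (4, 5) facing left
t=2 back(3) ⇒ (7, 5) facing left
no other 2-command option fits: unique.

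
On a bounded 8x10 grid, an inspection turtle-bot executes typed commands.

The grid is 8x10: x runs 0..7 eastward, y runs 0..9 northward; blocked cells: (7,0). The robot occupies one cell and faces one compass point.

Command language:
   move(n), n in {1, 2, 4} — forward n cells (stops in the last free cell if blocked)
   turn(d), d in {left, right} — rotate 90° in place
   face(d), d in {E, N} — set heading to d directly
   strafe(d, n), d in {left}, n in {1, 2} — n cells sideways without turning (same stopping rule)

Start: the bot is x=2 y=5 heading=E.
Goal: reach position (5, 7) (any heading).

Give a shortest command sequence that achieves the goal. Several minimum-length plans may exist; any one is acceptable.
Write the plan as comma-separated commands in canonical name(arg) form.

strafe(left, 2), move(2), move(1)

begin: x=2 y=5 heading=E
t=1 strafe(left, 2) ⇒ x=2 y=7 heading=E
t=2 move(2) ⇒ x=4 y=7 heading=E
t=3 move(1) ⇒ x=5 y=7 heading=E
shorter routes all fall short; 3 is best.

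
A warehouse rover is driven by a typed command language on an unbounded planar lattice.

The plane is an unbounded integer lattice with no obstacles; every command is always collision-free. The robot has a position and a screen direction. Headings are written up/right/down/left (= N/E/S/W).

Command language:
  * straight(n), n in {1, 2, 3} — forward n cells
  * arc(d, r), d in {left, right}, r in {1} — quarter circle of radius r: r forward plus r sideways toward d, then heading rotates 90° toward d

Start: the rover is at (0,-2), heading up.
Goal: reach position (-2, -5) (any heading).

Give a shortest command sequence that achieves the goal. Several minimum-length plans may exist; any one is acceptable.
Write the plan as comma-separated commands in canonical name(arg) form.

arc(left, 1), arc(left, 1), straight(3)

start: at (0,-2), heading up
step 1 (arc(left, 1)): at (-1,-1), heading left
step 2 (arc(left, 1)): at (-2,-2), heading down
step 3 (straight(3)): at (-2,-5), heading down
no 2-step plan works, so 3 is optimal.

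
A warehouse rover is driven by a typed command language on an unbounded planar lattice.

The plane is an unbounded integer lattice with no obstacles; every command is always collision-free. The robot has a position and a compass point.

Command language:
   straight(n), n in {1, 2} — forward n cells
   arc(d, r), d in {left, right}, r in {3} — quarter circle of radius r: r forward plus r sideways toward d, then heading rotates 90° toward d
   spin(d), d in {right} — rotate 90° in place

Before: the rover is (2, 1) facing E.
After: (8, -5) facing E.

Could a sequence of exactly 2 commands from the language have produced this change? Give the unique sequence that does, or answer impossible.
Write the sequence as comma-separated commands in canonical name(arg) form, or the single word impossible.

arc(right, 3), arc(left, 3)

key: running arc(left, 3) before arc(right, 3) would end elsewhere — order is forced
t0: (2, 1) facing E
[1] after arc(right, 3): (5, -2) facing S
[2] after arc(left, 3): (8, -5) facing E
uniquely the one of 25 2-step routes that fits.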